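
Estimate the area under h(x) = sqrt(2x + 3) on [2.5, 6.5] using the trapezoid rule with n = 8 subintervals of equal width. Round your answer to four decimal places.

13.7887

Δx = (6.5 − 2.5)/8 = 0.5.
h(2.5) ≈ 2.8284, h(3) ≈ 3.0000, h(3.5) ≈ 3.1623, h(4) ≈ 3.3166, h(4.5) ≈ 3.4641, h(5) ≈ 3.6056, h(5.5) ≈ 3.7417, h(6) ≈ 3.8730, h(6.5) ≈ 4.0000.
T_8 = (Δx/2)·[h(x_0) + 2h(x_1) + ... + 2h(x_{7}) + h(x_8)].
Sum ≈ 13.7887.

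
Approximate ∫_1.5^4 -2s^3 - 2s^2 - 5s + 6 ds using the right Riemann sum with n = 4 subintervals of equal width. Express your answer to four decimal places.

Δs = (4 − 1.5)/4 = 0.625.
Right endpoints: 2.125, 2.75, 3.375, 4.
f(2.125) = -32.84765625, f(2.75) = -64.46875, f(3.375) = -110.54296875, f(4) = -174.
Sum = Δs · [f(2.125) + f(2.75) + f(3.375) + f(4)].
Sum ≈ -238.6621.

-238.6621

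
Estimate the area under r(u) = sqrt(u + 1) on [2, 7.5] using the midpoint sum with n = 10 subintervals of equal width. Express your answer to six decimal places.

13.058403

Δu = (7.5 − 2)/10 = 0.55.
Midpoints: 2.275, 2.825, 3.375, 3.925, 4.475, 5.025, 5.575, 6.125, 6.675, 7.225.
r(2.275) ≈ 1.809696, r(2.825) ≈ 1.955761, r(3.375) ≈ 2.091650, r(3.925) ≈ 2.219234, r(4.475) ≈ 2.339872, r(5.025) ≈ 2.454588, r(5.575) ≈ 2.564176, r(6.125) ≈ 2.669270, r(6.675) ≈ 2.770379, r(7.225) ≈ 2.867926.
Sum = Δu · [r(2.275) + r(2.825) + r(3.375) + ...].
Sum ≈ 13.058403.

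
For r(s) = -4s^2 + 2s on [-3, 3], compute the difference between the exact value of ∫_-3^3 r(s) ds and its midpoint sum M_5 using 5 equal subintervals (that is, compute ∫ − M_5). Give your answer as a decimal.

Exact integral: ∫_-3^3 r(s) ds = -72.
M_5 = -69.12.
Error = -72 − (-69.12) = -2.88.

-2.88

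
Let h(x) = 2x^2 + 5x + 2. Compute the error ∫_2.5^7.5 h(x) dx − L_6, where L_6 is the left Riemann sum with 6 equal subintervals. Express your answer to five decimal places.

50.92593

Exact integral: ∫_2.5^7.5 h(x) dx ≈ 405.8333333.
L_6 ≈ 354.9074074.
Error ≈ 405.8333333 − 354.9074074 ≈ 50.92593.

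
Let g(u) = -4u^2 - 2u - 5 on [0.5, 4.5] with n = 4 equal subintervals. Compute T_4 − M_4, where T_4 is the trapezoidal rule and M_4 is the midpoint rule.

-4

T_4 = -164.
M_4 = -160.
T_4 − M_4 = -4.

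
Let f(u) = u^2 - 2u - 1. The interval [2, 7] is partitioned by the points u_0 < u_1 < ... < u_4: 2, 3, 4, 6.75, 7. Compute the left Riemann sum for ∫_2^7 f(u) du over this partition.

28.015625

Subinterval widths: 1, 1, 2.75, 0.25.
Left endpoints: 2, 3, 4, 6.75.
f(2) = -1, f(3) = 2, f(4) = 7, f(6.75) = 31.0625.
Sum = Σ Δu_i · f(u_i).
Sum = 28.015625.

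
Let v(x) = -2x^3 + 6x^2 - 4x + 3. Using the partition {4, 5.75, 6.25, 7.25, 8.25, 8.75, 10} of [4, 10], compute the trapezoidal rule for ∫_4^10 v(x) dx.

Subinterval widths: 1.75, 0.5, 1, 1, 0.5, 1.25.
v(4) = -45, v(5.75) = -201.84375, v(6.25) = -275.90625, v(7.25) = -472.78125, v(8.25) = -744.65625, v(8.75) = -912.46875, v(10) = -1437.
On each subinterval the trapezoid contributes (Δx_i/2)·[v(x_{i-1}) + v(x_i)].
Sum = -3201.1875.

-3201.1875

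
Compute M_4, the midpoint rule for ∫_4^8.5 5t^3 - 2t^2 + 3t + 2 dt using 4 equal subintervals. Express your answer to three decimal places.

Δt = (8.5 − 4)/4 = 1.125.
Midpoints: 4.5625, 5.6875, 6.8125, 7.9375.
f(4.5625) = 1838813/4096, f(5.6875) = 3580943/4096, f(6.8125) = 6186857/4096, f(7.9375) = 9831515/4096.
Sum = Δt · [f(4.5625) + f(5.6875) + f(6.8125) + f(7.9375)].
Sum ≈ 5888.158.

5888.158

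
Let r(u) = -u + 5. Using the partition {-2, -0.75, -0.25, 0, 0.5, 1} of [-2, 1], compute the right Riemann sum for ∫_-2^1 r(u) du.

Subinterval widths: 1.25, 0.5, 0.25, 0.5, 0.5.
Right endpoints: -0.75, -0.25, 0, 0.5, 1.
r(-0.75) = 5.75, r(-0.25) = 5.25, r(0) = 5, r(0.5) = 4.5, r(1) = 4.
Sum = Σ Δu_i · r(u_i).
Sum = 15.3125.

15.3125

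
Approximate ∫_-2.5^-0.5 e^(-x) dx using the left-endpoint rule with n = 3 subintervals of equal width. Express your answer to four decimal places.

14.4323

Δx = (-0.5 − (-2.5))/3 = 2/3.
Left endpoints: -2.5, -11/6, -7/6.
f(-2.5) ≈ 12.1825, f(-11/6) ≈ 6.2547, f(-7/6) ≈ 3.2113.
Sum = Δx · [f(-2.5) + f(-11/6) + f(-7/6)].
Sum ≈ 14.4323.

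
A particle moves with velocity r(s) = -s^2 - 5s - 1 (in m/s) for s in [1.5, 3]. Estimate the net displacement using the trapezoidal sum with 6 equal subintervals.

-26.265625

Δs = (3 − 1.5)/6 = 0.25.
r(1.5) = -10.75, r(1.75) = -12.8125, r(2) = -15, r(2.25) = -17.3125, r(2.5) = -19.75, r(2.75) = -22.3125, r(3) = -25.
T_6 = (Δs/2)·[r(s_0) + 2r(s_1) + ... + 2r(s_{5}) + r(s_6)].
Sum = -26.265625.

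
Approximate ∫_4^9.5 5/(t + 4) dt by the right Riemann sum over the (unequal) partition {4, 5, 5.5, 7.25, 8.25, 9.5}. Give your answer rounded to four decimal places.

Subinterval widths: 1, 0.5, 1.75, 1, 1.25.
Right endpoints: 5, 5.5, 7.25, 8.25, 9.5.
f(5) = 5/9, f(5.5) = 10/19, f(7.25) = 4/9, f(8.25) = 20/49, f(9.5) = 10/27.
Sum = Σ Δt_i · f(t_i).
Sum ≈ 2.4676.

2.4676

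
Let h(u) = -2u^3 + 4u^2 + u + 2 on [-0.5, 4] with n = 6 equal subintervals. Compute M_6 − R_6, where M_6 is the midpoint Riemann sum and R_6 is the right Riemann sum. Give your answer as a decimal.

M_6 = -24.22265625.
R_6 = -51.1171875.
M_6 − R_6 = 26.89453125.

26.89453125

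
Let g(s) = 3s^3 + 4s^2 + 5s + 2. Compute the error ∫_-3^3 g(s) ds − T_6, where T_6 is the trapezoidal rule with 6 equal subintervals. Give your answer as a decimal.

Exact integral: ∫_-3^3 g(s) ds = 84.
T_6 = 88.
Error = 84 − 88 = -4.

-4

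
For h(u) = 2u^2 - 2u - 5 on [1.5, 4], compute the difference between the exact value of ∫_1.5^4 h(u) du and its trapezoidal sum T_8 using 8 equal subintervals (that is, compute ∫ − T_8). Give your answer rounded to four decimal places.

-0.0814

Exact integral: ∫_1.5^4 h(u) du ≈ 14.166667.
T_8 ≈ 14.248047.
Error ≈ 14.166667 − 14.248047 ≈ -0.0814.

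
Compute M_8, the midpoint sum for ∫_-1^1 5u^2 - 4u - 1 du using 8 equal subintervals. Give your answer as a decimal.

1.28125

Δu = (1 − (-1))/8 = 0.25.
Midpoints: -0.875, -0.625, -0.375, -0.125, 0.125, 0.375, 0.625, 0.875.
f(-0.875) = 6.328125, f(-0.625) = 3.453125, f(-0.375) = 1.203125, f(-0.125) = -0.421875, f(0.125) = -1.421875, f(0.375) = -1.796875, f(0.625) = -1.546875, f(0.875) = -0.671875.
Sum = Δu · [f(-0.875) + f(-0.625) + f(-0.375) + ...].
Sum = 1.28125.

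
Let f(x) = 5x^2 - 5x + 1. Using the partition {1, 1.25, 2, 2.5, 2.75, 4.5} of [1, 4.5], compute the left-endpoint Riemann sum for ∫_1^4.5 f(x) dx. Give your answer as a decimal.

Subinterval widths: 0.25, 0.75, 0.5, 0.25, 1.75.
Left endpoints: 1, 1.25, 2, 2.5, 2.75.
f(1) = 1, f(1.25) = 2.5625, f(2) = 11, f(2.5) = 19.75, f(2.75) = 25.0625.
Sum = Σ Δx_i · f(x_i).
Sum = 56.46875.

56.46875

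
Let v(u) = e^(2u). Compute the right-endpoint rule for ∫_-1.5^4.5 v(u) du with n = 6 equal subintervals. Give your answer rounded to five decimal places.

9371.30194

Δu = (4.5 − (-1.5))/6 = 1.
Right endpoints: -0.5, 0.5, 1.5, 2.5, 3.5, 4.5.
v(-0.5) ≈ 0.36788, v(0.5) ≈ 2.71828, v(1.5) ≈ 20.08554, v(2.5) ≈ 148.41316, v(3.5) ≈ 1096.63316, v(4.5) ≈ 8103.08393.
Sum = Δu · [v(-0.5) + v(0.5) + v(1.5) + ...].
Sum ≈ 9371.30194.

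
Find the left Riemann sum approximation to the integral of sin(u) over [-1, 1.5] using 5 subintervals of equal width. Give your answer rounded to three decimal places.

0.000

Δu = (1.5 − (-1))/5 = 0.5.
Left endpoints: -1, -0.5, 0, 0.5, 1.
f(-1) ≈ -0.841, f(-0.5) ≈ -0.479, f(0) ≈ 0.000, f(0.5) ≈ 0.479, f(1) ≈ 0.841.
Sum = Δu · [f(-1) + f(-0.5) + f(0) + f(0.5) + f(1)].
Sum ≈ 0.000.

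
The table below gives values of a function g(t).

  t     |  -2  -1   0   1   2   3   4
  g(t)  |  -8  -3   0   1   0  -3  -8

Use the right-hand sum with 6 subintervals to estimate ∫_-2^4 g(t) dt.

Δt = 1.
Sum = 1·[(-3) + 0 + 1 + 0 + (-3) + (-8)] = -13.

-13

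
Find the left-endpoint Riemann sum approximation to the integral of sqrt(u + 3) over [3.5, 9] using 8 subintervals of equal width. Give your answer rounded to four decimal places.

16.3485

Δu = (9 − 3.5)/8 = 0.6875.
Left endpoints: 3.5, 4.1875, 4.875, 5.5625, 6.25, 6.9375, 7.625, 8.3125.
f(3.5) ≈ 2.5495, f(4.1875) ≈ 2.6810, f(4.875) ≈ 2.8062, f(5.5625) ≈ 2.9262, f(6.25) ≈ 3.0414, f(6.9375) ≈ 3.1524, f(7.625) ≈ 3.2596, f(8.3125) ≈ 3.3634.
Sum = Δu · [f(3.5) + f(4.1875) + f(4.875) + ...].
Sum ≈ 16.3485.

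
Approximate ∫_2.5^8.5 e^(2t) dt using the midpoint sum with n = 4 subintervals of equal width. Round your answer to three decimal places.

Δt = (8.5 − 2.5)/4 = 1.5.
Midpoints: 3.25, 4.75, 6.25, 7.75.
f(3.25) ≈ 665.142, f(4.75) ≈ 13359.727, f(6.25) ≈ 268337.287, f(7.75) ≈ 5389698.476.
Sum = Δt · [f(3.25) + f(4.75) + f(6.25) + f(7.75)].
Sum ≈ 8508090.947.

8508090.947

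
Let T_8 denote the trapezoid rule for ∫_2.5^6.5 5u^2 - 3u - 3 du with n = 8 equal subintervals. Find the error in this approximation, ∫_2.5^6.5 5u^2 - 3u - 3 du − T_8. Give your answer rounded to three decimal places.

-0.833

Exact integral: ∫_2.5^6.5 f(u) du ≈ 365.66667.
T_8 = 366.5.
Error ≈ 365.66667 − 366.5 ≈ -0.833.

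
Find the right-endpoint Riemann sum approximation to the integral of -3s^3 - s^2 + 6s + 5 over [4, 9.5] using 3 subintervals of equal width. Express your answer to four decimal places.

Δs = (9.5 − 4)/3 = 11/6.
Right endpoints: 35/6, 23/3, 9.5.
f(35/6) = -42445/72, f(23/3) = -4079/3, f(9.5) = -2600.375.
Sum = Δs · [f(35/6) + f(23/3) + f(9.5)].
Sum ≈ -8340.8519.

-8340.8519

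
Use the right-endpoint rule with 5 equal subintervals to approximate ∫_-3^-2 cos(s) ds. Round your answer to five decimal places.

-0.70823

Δs = (-2 − (-3))/5 = 0.2.
Right endpoints: -2.8, -2.6, -2.4, -2.2, -2.
f(-2.8) ≈ -0.94222, f(-2.6) ≈ -0.85689, f(-2.4) ≈ -0.73739, f(-2.2) ≈ -0.58850, f(-2) ≈ -0.41615.
Sum = Δs · [f(-2.8) + f(-2.6) + f(-2.4) + f(-2.2) + f(-2)].
Sum ≈ -0.70823.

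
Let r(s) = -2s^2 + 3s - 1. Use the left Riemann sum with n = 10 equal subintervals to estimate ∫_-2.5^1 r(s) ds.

Δs = (1 − (-2.5))/10 = 0.35.
Left endpoints: -2.5, -2.15, -1.8, -1.45, -1.1, -0.75, -0.4, -0.05, 0.3, 0.65.
r(-2.5) = -21, r(-2.15) = -16.695, r(-1.8) = -12.88, r(-1.45) = -9.555, r(-1.1) = -6.72, r(-0.75) = -4.375, r(-0.4) = -2.52, r(-0.05) = -1.155, r(0.3) = -0.28, r(0.65) = 0.105.
Sum = Δs · [r(-2.5) + r(-2.15) + r(-1.8) + ...].
Sum = -26.27625.

-26.27625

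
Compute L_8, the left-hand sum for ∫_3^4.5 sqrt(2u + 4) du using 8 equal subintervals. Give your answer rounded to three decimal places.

Δu = (4.5 − 3)/8 = 0.1875.
Left endpoints: 3, 3.1875, 3.375, 3.5625, 3.75, 3.9375, 4.125, 4.3125.
f(3) ≈ 3.162, f(3.1875) ≈ 3.221, f(3.375) ≈ 3.279, f(3.5625) ≈ 3.335, f(3.75) ≈ 3.391, f(3.9375) ≈ 3.446, f(4.125) ≈ 3.500, f(4.3125) ≈ 3.553.
Sum = Δu · [f(3) + f(3.1875) + f(3.375) + ...].
Sum ≈ 5.041.

5.041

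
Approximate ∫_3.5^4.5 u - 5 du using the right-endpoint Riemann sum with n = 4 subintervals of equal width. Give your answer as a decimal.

Δu = (4.5 − 3.5)/4 = 0.25.
Right endpoints: 3.75, 4, 4.25, 4.5.
f(3.75) = -1.25, f(4) = -1, f(4.25) = -0.75, f(4.5) = -0.5.
Sum = Δu · [f(3.75) + f(4) + f(4.25) + f(4.5)].
Sum = -0.875.

-0.875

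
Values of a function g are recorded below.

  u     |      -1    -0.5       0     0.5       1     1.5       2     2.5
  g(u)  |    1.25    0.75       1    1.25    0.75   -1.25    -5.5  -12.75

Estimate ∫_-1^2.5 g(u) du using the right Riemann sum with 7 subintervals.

-7.875

Δu = 0.5.
Sum = 0.5·[0.75 + 1 + 1.25 + 0.75 + (-1.25) + (-5.5) + (-12.75)] = -7.875.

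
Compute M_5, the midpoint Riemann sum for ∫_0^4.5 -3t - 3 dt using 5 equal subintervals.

-43.875

Δt = (4.5 − 0)/5 = 0.9.
Midpoints: 0.45, 1.35, 2.25, 3.15, 4.05.
f(0.45) = -4.35, f(1.35) = -7.05, f(2.25) = -9.75, f(3.15) = -12.45, f(4.05) = -15.15.
Sum = Δt · [f(0.45) + f(1.35) + f(2.25) + f(3.15) + f(4.05)].
Sum = -43.875.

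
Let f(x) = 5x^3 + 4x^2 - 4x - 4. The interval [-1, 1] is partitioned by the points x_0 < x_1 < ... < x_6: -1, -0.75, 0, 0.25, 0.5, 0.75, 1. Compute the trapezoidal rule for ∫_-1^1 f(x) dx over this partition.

Subinterval widths: 0.25, 0.75, 0.25, 0.25, 0.25, 0.25.
f(-1) = -1, f(-0.75) = -0.859375, f(0) = -4, f(0.25) = -4.671875, f(0.5) = -4.375, f(0.75) = -2.640625, f(1) = 1.
On each subinterval the trapezoid contributes (Δx_i/2)·[f(x_{i-1}) + f(x_i)].
Sum = -5.3515625.

-5.3515625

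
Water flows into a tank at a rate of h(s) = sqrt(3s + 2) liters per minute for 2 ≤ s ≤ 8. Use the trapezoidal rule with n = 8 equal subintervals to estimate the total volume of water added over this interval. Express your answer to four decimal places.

24.4216

Δs = (8 − 2)/8 = 0.75.
h(2) ≈ 2.8284, h(2.75) ≈ 3.2016, h(3.5) ≈ 3.5355, h(4.25) ≈ 3.8406, h(5) ≈ 4.1231, h(5.75) ≈ 4.3875, h(6.5) ≈ 4.6368, h(7.25) ≈ 4.8734, h(8) ≈ 5.0990.
T_8 = (Δs/2)·[h(s_0) + 2h(s_1) + ... + 2h(s_{7}) + h(s_8)].
Sum ≈ 24.4216.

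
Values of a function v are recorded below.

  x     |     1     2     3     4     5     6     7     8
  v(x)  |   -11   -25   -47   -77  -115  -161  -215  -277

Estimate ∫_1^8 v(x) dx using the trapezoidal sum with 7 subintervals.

-784

Δx = 1.
T_7 = (1/2)·[(-11) + 2·(-25) + 2·(-47) + 2·(-77) + 2·(-115) + 2·(-161) + 2·(-215) + (-277)] = -784.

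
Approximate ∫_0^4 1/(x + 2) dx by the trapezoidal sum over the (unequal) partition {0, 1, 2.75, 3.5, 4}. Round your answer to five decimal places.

Subinterval widths: 1, 1.75, 0.75, 0.5.
f(0) = 0.5, f(1) = 1/3, f(2.75) = 4/19, f(3.5) = 2/11, f(4) = 1/6.
On each subinterval the trapezoid contributes (Δx_i/2)·[f(x_{i-1}) + f(x_i)].
Sum ≈ 1.12679.

1.12679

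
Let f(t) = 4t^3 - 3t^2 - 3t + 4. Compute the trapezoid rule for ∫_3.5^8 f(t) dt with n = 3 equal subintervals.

Δt = (8 − 3.5)/3 = 1.5.
f(3.5) = 128.25, f(5) = 414, f(6.5) = 956.25, f(8) = 1836.
T_3 = (Δt/2)·[f(t_0) + 2f(t_1) + 2f(t_2) + f(t_3)].
Sum = 3528.5625.

3528.5625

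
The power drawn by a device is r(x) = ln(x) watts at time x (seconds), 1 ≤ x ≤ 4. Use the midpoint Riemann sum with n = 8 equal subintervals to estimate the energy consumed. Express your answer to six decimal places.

2.549527

Δx = (4 − 1)/8 = 0.375.
Midpoints: 1.1875, 1.5625, 1.9375, 2.3125, 2.6875, 3.0625, 3.4375, 3.8125.
r(1.1875) ≈ 0.171850, r(1.5625) ≈ 0.446287, r(1.9375) ≈ 0.661398, r(2.3125) ≈ 0.838329, r(2.6875) ≈ 0.988611, r(3.0625) ≈ 1.119232, r(3.4375) ≈ 1.234744, r(3.8125) ≈ 1.338285.
Sum = Δx · [r(1.1875) + r(1.5625) + r(1.9375) + ...].
Sum ≈ 2.549527.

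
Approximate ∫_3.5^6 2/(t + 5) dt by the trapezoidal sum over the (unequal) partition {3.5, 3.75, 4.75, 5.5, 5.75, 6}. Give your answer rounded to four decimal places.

Subinterval widths: 0.25, 1, 0.75, 0.25, 0.25.
f(3.5) = 4/17, f(3.75) = 8/35, f(4.75) = 8/39, f(5.5) = 4/21, f(5.75) = 8/43, f(6) = 2/11.
On each subinterval the trapezoid contributes (Δt_i/2)·[f(t_{i-1}) + f(t_i)].
Sum ≈ 0.5162.

0.5162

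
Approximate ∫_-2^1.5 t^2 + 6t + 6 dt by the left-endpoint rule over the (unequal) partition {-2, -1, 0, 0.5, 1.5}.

Subinterval widths: 1, 1, 0.5, 1.
Left endpoints: -2, -1, 0, 0.5.
f(-2) = -2, f(-1) = 1, f(0) = 6, f(0.5) = 9.25.
Sum = Σ Δt_i · f(t_i).
Sum = 11.25.

11.25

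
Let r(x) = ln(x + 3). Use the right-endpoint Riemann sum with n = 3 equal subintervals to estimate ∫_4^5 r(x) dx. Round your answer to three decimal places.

2.036

Δx = (5 − 4)/3 = 1/3.
Right endpoints: 13/3, 14/3, 5.
r(13/3) ≈ 1.992, r(14/3) ≈ 2.037, r(5) ≈ 2.079.
Sum = Δx · [r(13/3) + r(14/3) + r(5)].
Sum ≈ 2.036.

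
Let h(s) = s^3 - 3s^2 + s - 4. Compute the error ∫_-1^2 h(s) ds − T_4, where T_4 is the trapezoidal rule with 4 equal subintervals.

Exact integral: ∫_-1^2 h(s) ds = -15.75.
T_4 = -16.171875.
Error = -15.75 − (-16.171875) = 0.421875.

0.421875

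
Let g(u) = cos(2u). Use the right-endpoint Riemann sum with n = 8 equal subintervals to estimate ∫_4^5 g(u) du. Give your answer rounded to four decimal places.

Δu = (5 − 4)/8 = 0.125.
Right endpoints: 4.125, 4.25, 4.375, 4.5, 4.625, 4.75, 4.875, 5.
g(4.125) ≈ -0.3857, g(4.25) ≈ -0.6020, g(4.375) ≈ -0.7808, g(4.5) ≈ -0.9111, g(4.625) ≈ -0.9848, g(4.75) ≈ -0.9972, g(4.875) ≈ -0.9476, g(5) ≈ -0.8391.
Sum = Δu · [g(4.125) + g(4.25) + g(4.375) + ...].
Sum ≈ -0.8060.

-0.8060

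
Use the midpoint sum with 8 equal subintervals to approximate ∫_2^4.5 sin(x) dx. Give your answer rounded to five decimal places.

-0.20619

Δx = (4.5 − 2)/8 = 0.3125.
Midpoints: 2.15625, 2.46875, 2.78125, 3.09375, 3.40625, 3.71875, 4.03125, 4.34375.
f(2.15625) ≈ 0.83346, f(2.46875) ≈ 0.62321, f(2.78125) ≈ 0.35259, f(3.09375) ≈ 0.04782, f(3.40625) ≈ -0.26158, f(3.71875) ≈ -0.54564, f(4.03125) ≈ -0.77686, f(4.34375) ≈ -0.93282.
Sum = Δx · [f(2.15625) + f(2.46875) + f(2.78125) + ...].
Sum ≈ -0.20619.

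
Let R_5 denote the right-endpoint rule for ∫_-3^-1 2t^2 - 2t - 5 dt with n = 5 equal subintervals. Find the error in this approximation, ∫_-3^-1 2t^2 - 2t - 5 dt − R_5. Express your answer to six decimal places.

3.893333

Exact integral: ∫_-3^-1 f(t) dt ≈ 15.33333333.
R_5 = 11.44.
Error ≈ 15.33333333 − 11.44 ≈ 3.893333.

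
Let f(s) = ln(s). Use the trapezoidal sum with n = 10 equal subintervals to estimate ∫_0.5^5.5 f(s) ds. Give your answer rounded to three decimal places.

Δs = (5.5 − 0.5)/10 = 0.5.
f(0.5) ≈ -0.693, f(1) ≈ 0.000, f(1.5) ≈ 0.405, f(2) ≈ 0.693, f(2.5) ≈ 0.916, f(3) ≈ 1.099, f(3.5) ≈ 1.253, f(4) ≈ 1.386, f(4.5) ≈ 1.504, f(5) ≈ 1.609, f(5.5) ≈ 1.705.
T_10 = (Δs/2)·[f(s_0) + 2f(s_1) + ... + 2f(s_{9}) + f(s_10)].
Sum ≈ 4.686.

4.686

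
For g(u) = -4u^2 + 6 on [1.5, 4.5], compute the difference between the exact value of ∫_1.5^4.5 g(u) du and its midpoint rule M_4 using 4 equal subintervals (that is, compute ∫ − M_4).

-0.5625

Exact integral: ∫_1.5^4.5 g(u) du = -99.
M_4 = -98.4375.
Error = -99 − (-98.4375) = -0.5625.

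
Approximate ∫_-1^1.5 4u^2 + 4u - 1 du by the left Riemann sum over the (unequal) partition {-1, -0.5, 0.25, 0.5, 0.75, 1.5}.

Subinterval widths: 0.5, 0.75, 0.25, 0.25, 0.75.
Left endpoints: -1, -0.5, 0.25, 0.5, 0.75.
f(-1) = -1, f(-0.5) = -2, f(0.25) = 0.25, f(0.5) = 2, f(0.75) = 4.25.
Sum = Σ Δu_i · f(u_i).
Sum = 1.75.

1.75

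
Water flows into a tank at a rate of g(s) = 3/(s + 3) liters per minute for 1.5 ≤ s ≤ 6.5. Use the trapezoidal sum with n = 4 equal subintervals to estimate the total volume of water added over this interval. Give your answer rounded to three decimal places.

Δs = (6.5 − 1.5)/4 = 1.25.
g(1.5) = 2/3, g(2.75) = 12/23, g(4) = 3/7, g(5.25) = 4/11, g(6.5) = 6/19.
T_4 = (Δs/2)·[g(s_0) + 2g(s_1) + 2g(s_2) + 2g(s_3) + g(s_4)].
Sum ≈ 2.256.

2.256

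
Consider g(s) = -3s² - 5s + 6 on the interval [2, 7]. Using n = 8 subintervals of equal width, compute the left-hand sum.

Δs = (7 − 2)/8 = 0.625.
Left endpoints: 2, 2.625, 3.25, 3.875, 4.5, 5.125, 5.75, 6.375.
g(2) = -16, g(2.625) = -27.796875, g(3.25) = -41.9375, g(3.875) = -58.421875, g(4.5) = -77.25, g(5.125) = -98.421875, g(5.75) = -121.9375, g(6.375) = -147.796875.
Sum = Δs · [g(2) + g(2.625) + g(3.25) + ...].
Sum = -368.4765625.

-368.4765625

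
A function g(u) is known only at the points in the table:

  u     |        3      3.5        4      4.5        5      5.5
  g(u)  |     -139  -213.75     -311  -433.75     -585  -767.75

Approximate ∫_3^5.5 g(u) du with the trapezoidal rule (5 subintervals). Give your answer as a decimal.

-998.4375

Δu = 0.5.
T_5 = (0.5/2)·[(-139) + 2·(-213.75) + 2·(-311) + 2·(-433.75) + 2·(-585) + (-767.75)] = -998.4375.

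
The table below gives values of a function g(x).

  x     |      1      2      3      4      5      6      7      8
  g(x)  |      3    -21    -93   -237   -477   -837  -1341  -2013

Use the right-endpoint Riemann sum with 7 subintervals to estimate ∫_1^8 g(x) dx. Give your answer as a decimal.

Δx = 1.
Sum = 1·[(-21) + (-93) + (-237) + (-477) + (-837) + (-1341) + (-2013)] = -5019.

-5019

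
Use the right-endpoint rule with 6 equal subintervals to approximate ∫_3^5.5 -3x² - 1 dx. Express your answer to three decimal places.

Δx = (5.5 − 3)/6 = 5/12.
Right endpoints: 41/12, 23/6, 4.25, 14/3, 61/12, 5.5.
f(41/12) = -1729/48, f(23/6) = -541/12, f(4.25) = -55.1875, f(14/3) = -199/3, f(61/12) = -3769/48, f(5.5) = -91.75.
Sum = Δx · [f(41/12) + f(23/6) + f(4.25) + ...].
Sum ≈ -155.373.

-155.373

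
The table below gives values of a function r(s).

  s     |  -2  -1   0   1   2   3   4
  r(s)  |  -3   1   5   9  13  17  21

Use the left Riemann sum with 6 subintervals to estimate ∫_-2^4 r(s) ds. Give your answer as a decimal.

Δs = 1.
Sum = 1·[(-3) + 1 + 5 + 9 + 13 + 17] = 42.

42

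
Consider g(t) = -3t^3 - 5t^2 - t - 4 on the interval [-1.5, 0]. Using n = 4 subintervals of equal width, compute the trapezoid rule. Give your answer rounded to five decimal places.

-6.64160

Δt = (0 − (-1.5))/4 = 0.375.
g(-1.5) = -3.625, g(-1.125) = -2525/512, g(-0.75) = -4.796875, g(-0.375) = -2135/512, g(0) = -4.
T_4 = (Δt/2)·[g(t_0) + 2g(t_1) + 2g(t_2) + 2g(t_3) + g(t_4)].
Sum ≈ -6.64160.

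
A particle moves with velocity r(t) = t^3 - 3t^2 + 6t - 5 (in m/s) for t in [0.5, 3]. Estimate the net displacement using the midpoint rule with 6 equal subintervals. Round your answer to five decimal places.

7.02799

Δt = (3 − 0.5)/6 = 5/12.
Midpoints: 17/24, 1.125, 37/24, 47/24, 2.375, 67/24.
r(17/24) = -26263/13824, r(1.125) = -319/512, r(37/24) = 10837/13824, r(47/24) = 38087/13824, r(2.375) = 2931/512, r(67/24) = 139987/13824.
Sum = Δt · [r(17/24) + r(1.125) + r(37/24) + ...].
Sum ≈ 7.02799.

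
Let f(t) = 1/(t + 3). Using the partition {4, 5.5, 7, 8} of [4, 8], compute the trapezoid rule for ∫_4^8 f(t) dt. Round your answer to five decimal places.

0.45407

Subinterval widths: 1.5, 1.5, 1.
f(4) = 1/7, f(5.5) = 2/17, f(7) = 0.1, f(8) = 1/11.
On each subinterval the trapezoid contributes (Δt_i/2)·[f(t_{i-1}) + f(t_i)].
Sum ≈ 0.45407.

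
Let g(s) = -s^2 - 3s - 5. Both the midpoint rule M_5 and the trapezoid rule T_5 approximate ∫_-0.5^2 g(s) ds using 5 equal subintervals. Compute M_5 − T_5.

0.15625

M_5 = -20.78125.
T_5 = -20.9375.
M_5 − T_5 = 0.15625.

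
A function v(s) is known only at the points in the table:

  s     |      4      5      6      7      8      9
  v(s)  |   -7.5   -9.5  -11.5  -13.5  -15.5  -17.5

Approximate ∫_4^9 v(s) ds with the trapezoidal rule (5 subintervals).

Δs = 1.
T_5 = (1/2)·[(-7.5) + 2·(-9.5) + 2·(-11.5) + 2·(-13.5) + 2·(-15.5) + (-17.5)] = -62.5.

-62.5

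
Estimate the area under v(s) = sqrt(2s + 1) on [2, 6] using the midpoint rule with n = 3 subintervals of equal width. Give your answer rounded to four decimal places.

11.9097

Δs = (6 − 2)/3 = 4/3.
Midpoints: 8/3, 4, 16/3.
v(8/3) ≈ 2.5166, v(4) ≈ 3.0000, v(16/3) ≈ 3.4157.
Sum = Δs · [v(8/3) + v(4) + v(16/3)].
Sum ≈ 11.9097.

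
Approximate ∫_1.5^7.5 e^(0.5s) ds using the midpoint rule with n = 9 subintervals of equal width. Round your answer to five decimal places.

80.43526

Δs = (7.5 − 1.5)/9 = 2/3.
Midpoints: 11/6, 2.5, 19/6, 23/6, 4.5, 31/6, 35/6, 6.5, 43/6.
f(11/6) ≈ 2.50094, f(2.5) ≈ 3.49034, f(19/6) ≈ 4.87117, f(23/6) ≈ 6.79826, f(4.5) ≈ 9.48774, f(31/6) ≈ 13.24120, f(35/6) ≈ 18.47959, f(6.5) ≈ 25.79034, f(43/6) ≈ 35.99332.
Sum = Δs · [f(11/6) + f(2.5) + f(19/6) + ...].
Sum ≈ 80.43526.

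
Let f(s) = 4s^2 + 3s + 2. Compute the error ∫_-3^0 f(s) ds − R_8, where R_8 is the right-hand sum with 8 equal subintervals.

Exact integral: ∫_-3^0 f(s) ds = 28.5.
R_8 = 23.71875.
Error = 28.5 − 23.71875 = 4.78125.

4.78125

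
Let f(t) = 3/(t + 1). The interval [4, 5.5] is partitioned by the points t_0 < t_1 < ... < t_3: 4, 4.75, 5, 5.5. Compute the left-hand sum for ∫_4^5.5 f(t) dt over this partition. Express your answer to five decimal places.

Subinterval widths: 0.75, 0.25, 0.5.
Left endpoints: 4, 4.75, 5.
f(4) = 0.6, f(4.75) = 12/23, f(5) = 0.5.
Sum = Σ Δt_i · f(t_i).
Sum ≈ 0.83043.

0.83043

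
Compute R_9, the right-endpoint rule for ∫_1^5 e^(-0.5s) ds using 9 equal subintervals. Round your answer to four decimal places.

0.9367

Δs = (5 − 1)/9 = 4/9.
Right endpoints: 13/9, 17/9, 7/3, 25/9, 29/9, 11/3, 37/9, 41/9, 5.
f(13/9) ≈ 0.4857, f(17/9) ≈ 0.3889, f(7/3) ≈ 0.3114, f(25/9) ≈ 0.2494, f(29/9) ≈ 0.1997, f(11/3) ≈ 0.1599, f(37/9) ≈ 0.1280, f(41/9) ≈ 0.1025, f(5) ≈ 0.0821.
Sum = Δs · [f(13/9) + f(17/9) + f(7/3) + ...].
Sum ≈ 0.9367.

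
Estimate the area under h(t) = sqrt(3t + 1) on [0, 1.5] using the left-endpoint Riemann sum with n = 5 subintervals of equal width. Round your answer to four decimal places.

2.4360

Δt = (1.5 − 0)/5 = 0.3.
Left endpoints: 0, 0.3, 0.6, 0.9, 1.2.
h(0) ≈ 1.0000, h(0.3) ≈ 1.3784, h(0.6) ≈ 1.6733, h(0.9) ≈ 1.9235, h(1.2) ≈ 2.1448.
Sum = Δt · [h(0) + h(0.3) + h(0.6) + h(0.9) + h(1.2)].
Sum ≈ 2.4360.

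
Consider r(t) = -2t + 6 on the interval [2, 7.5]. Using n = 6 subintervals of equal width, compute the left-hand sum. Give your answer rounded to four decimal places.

Δt = (7.5 − 2)/6 = 11/12.
Left endpoints: 2, 35/12, 23/6, 4.75, 17/3, 79/12.
r(2) = 2, r(35/12) = 1/6, r(23/6) = -5/3, r(4.75) = -3.5, r(17/3) = -16/3, r(79/12) = -43/6.
Sum = Δt · [r(2) + r(35/12) + r(23/6) + ...].
Sum ≈ -14.2083.

-14.2083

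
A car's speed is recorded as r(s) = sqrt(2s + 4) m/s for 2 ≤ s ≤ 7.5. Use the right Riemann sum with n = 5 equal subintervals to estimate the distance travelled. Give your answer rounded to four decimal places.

Δs = (7.5 − 2)/5 = 1.1.
Right endpoints: 3.1, 4.2, 5.3, 6.4, 7.5.
r(3.1) ≈ 3.1937, r(4.2) ≈ 3.5214, r(5.3) ≈ 3.8210, r(6.4) ≈ 4.0988, r(7.5) ≈ 4.3589.
Sum = Δs · [r(3.1) + r(4.2) + r(5.3) + r(6.4) + r(7.5)].
Sum ≈ 20.8932.

20.8932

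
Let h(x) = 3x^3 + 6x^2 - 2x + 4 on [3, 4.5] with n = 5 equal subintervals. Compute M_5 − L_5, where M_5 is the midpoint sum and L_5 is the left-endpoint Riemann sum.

M_5 = 369.3496875.
L_5 = 332.16.
M_5 − L_5 = 37.1896875.

37.1896875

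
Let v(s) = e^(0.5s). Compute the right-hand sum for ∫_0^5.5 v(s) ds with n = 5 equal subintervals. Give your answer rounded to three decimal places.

38.073

Δs = (5.5 − 0)/5 = 1.1.
Right endpoints: 1.1, 2.2, 3.3, 4.4, 5.5.
v(1.1) ≈ 1.733, v(2.2) ≈ 3.004, v(3.3) ≈ 5.207, v(4.4) ≈ 9.025, v(5.5) ≈ 15.643.
Sum = Δs · [v(1.1) + v(2.2) + v(3.3) + v(4.4) + v(5.5)].
Sum ≈ 38.073.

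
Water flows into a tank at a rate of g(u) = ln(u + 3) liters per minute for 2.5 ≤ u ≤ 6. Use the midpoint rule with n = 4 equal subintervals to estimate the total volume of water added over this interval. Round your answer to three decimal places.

Δu = (6 − 2.5)/4 = 0.875.
Midpoints: 2.9375, 3.8125, 4.6875, 5.5625.
g(2.9375) ≈ 1.781, g(3.8125) ≈ 1.919, g(4.6875) ≈ 2.040, g(5.5625) ≈ 2.147.
Sum = Δu · [g(2.9375) + g(3.8125) + g(4.6875) + g(5.5625)].
Sum ≈ 6.901.

6.901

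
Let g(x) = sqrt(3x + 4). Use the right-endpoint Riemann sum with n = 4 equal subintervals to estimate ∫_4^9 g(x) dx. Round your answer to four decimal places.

25.0996

Δx = (9 − 4)/4 = 1.25.
Right endpoints: 5.25, 6.5, 7.75, 9.
g(5.25) ≈ 4.4441, g(6.5) ≈ 4.8477, g(7.75) ≈ 5.2202, g(9) ≈ 5.5678.
Sum = Δx · [g(5.25) + g(6.5) + g(7.75) + g(9)].
Sum ≈ 25.0996.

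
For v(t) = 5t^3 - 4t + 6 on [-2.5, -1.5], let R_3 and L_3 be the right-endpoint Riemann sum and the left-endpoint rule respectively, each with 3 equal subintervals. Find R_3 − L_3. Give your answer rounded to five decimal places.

R_3 ≈ -19.5138889.
L_3 ≈ -38.5972222.
R_3 − L_3 ≈ 19.08333.

19.08333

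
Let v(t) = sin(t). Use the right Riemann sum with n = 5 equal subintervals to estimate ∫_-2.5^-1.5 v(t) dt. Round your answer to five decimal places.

-0.90887

Δt = (-1.5 − (-2.5))/5 = 0.2.
Right endpoints: -2.3, -2.1, -1.9, -1.7, -1.5.
v(-2.3) ≈ -0.74571, v(-2.1) ≈ -0.86321, v(-1.9) ≈ -0.94630, v(-1.7) ≈ -0.99166, v(-1.5) ≈ -0.99749.
Sum = Δt · [v(-2.3) + v(-2.1) + v(-1.9) + v(-1.7) + v(-1.5)].
Sum ≈ -0.90887.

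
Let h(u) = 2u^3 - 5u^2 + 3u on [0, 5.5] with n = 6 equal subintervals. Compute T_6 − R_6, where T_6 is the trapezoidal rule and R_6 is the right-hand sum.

T_6 ≈ 234.472512.
R_6 ≈ 325.222512.
T_6 − R_6 = -90.75.

-90.75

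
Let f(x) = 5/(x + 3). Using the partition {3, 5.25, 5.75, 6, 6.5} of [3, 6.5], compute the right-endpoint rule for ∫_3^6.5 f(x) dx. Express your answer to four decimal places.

Subinterval widths: 2.25, 0.5, 0.25, 0.5.
Right endpoints: 5.25, 5.75, 6, 6.5.
f(5.25) = 20/33, f(5.75) = 4/7, f(6) = 5/9, f(6.5) = 10/19.
Sum = Σ Δx_i · f(x_i).
Sum ≈ 2.0514.

2.0514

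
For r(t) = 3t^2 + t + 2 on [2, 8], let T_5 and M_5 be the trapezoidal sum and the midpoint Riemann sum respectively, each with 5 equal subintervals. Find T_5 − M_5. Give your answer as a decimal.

T_5 = 550.32.
M_5 = 543.84.
T_5 − M_5 = 6.48.

6.48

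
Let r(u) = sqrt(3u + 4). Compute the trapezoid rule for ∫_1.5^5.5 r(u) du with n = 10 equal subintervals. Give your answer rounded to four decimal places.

Δu = (5.5 − 1.5)/10 = 0.4.
r(1.5) ≈ 2.9155, r(1.9) ≈ 3.1145, r(2.3) ≈ 3.3015, r(2.7) ≈ 3.4785, r(3.1) ≈ 3.6469, r(3.5) ≈ 3.8079, r(3.9) ≈ 3.9623, r(4.3) ≈ 4.1110, r(4.7) ≈ 4.2544, r(5.1) ≈ 4.3932, r(5.5) ≈ 4.5277.
T_10 = (Δu/2)·[r(u_0) + 2r(u_1) + ... + 2r(u_{9}) + r(u_10)].
Sum ≈ 15.1167.

15.1167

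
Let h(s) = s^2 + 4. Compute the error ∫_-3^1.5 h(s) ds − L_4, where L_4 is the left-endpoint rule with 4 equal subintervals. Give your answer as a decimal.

-4.74609375

Exact integral: ∫_-3^1.5 h(s) ds = 28.125.
L_4 = 32.87109375.
Error = 28.125 − 32.87109375 = -4.74609375.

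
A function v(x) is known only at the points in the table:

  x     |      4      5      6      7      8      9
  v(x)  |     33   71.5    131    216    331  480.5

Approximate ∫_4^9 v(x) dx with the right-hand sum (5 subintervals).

1230

Δx = 1.
Sum = 1·[71.5 + 131 + 216 + 331 + 480.5] = 1230.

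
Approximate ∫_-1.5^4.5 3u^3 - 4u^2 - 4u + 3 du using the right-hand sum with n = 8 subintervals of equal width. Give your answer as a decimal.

Δu = (4.5 − (-1.5))/8 = 0.75.
Right endpoints: -0.75, 0, 0.75, 1.5, 2.25, 3, 3.75, 4.5.
f(-0.75) = 2.484375, f(0) = 3, f(0.75) = -0.984375, f(1.5) = -1.875, f(2.25) = 7.921875, f(3) = 36, f(3.75) = 89.953125, f(4.5) = 177.375.
Sum = Δu · [f(-0.75) + f(0) + f(0.75) + ...].
Sum = 235.40625.

235.40625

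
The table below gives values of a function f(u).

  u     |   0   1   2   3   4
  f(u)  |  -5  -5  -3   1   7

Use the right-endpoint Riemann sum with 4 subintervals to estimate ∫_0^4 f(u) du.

0

Δu = 1.
Sum = 1·[(-5) + (-3) + 1 + 7] = 0.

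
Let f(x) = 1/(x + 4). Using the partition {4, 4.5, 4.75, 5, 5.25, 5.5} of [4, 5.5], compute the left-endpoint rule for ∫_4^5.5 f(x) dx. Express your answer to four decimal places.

0.1753

Subinterval widths: 0.5, 0.25, 0.25, 0.25, 0.25.
Left endpoints: 4, 4.5, 4.75, 5, 5.25.
f(4) = 0.125, f(4.5) = 2/17, f(4.75) = 4/35, f(5) = 1/9, f(5.25) = 4/37.
Sum = Σ Δx_i · f(x_i).
Sum ≈ 0.1753.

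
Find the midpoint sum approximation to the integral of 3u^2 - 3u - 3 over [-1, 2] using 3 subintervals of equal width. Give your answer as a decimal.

Δu = (2 − (-1))/3 = 1.
Midpoints: -0.5, 0.5, 1.5.
f(-0.5) = -0.75, f(0.5) = -3.75, f(1.5) = -0.75.
Sum = Δu · [f(-0.5) + f(0.5) + f(1.5)].
Sum = -5.25.

-5.25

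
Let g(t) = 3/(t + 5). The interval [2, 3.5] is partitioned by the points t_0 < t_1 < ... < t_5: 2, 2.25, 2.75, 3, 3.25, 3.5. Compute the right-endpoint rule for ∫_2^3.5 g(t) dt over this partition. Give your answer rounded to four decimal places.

Subinterval widths: 0.25, 0.5, 0.25, 0.25, 0.25.
Right endpoints: 2.25, 2.75, 3, 3.25, 3.5.
g(2.25) = 12/29, g(2.75) = 12/31, g(3) = 0.375, g(3.25) = 4/11, g(3.5) = 6/17.
Sum = Σ Δt_i · g(t_i).
Sum ≈ 0.5699.

0.5699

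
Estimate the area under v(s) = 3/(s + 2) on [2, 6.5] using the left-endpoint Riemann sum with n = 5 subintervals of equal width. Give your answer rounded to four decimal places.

2.4498

Δs = (6.5 − 2)/5 = 0.9.
Left endpoints: 2, 2.9, 3.8, 4.7, 5.6.
v(2) = 0.75, v(2.9) = 30/49, v(3.8) = 15/29, v(4.7) = 30/67, v(5.6) = 15/38.
Sum = Δs · [v(2) + v(2.9) + v(3.8) + v(4.7) + v(5.6)].
Sum ≈ 2.4498.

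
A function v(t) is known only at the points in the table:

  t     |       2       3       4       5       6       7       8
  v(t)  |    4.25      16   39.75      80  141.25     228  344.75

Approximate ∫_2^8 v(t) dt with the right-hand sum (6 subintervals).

Δt = 1.
Sum = 1·[16 + 39.75 + 80 + 141.25 + 228 + 344.75] = 849.75.

849.75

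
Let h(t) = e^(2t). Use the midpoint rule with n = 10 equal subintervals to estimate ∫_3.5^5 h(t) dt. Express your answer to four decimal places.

10425.7757

Δt = (5 − 3.5)/10 = 0.15.
Midpoints: 3.575, 3.725, 3.875, 4.025, 4.175, 4.325, 4.475, 4.625, 4.775, 4.925.
h(3.575) ≈ 1274.1060, h(3.725) ≈ 1719.8631, h(3.875) ≈ 2321.5724, h(4.025) ≈ 3133.7950, h(4.175) ≈ 4230.1807, h(4.325) ≈ 5710.1467, h(4.475) ≈ 7707.8919, h(4.625) ≈ 10404.5657, h(4.775) ≈ 14044.6947, h(4.925) ≈ 18958.3548.
Sum = Δt · [h(3.575) + h(3.725) + h(3.875) + ...].
Sum ≈ 10425.7757.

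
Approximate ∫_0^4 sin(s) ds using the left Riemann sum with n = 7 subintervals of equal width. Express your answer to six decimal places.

Δs = (4 − 0)/7 = 4/7.
Left endpoints: 0, 4/7, 8/7, 12/7, 16/7, 20/7, 24/7.
f(0) ≈ 0.000000, f(4/7) ≈ 0.540834, f(8/7) ≈ 0.909823, f(12/7) ≈ 0.989723, f(16/7) ≈ 0.755147, f(20/7) ≈ 0.280629, f(24/7) ≈ -0.283056.
Sum = Δs · [f(0) + f(4/7) + f(8/7) + ...].
Sum ≈ 1.824629.

1.824629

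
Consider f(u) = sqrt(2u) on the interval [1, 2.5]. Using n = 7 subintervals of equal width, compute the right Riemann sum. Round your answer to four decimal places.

2.8710

Δu = (2.5 − 1)/7 = 3/14.
Right endpoints: 17/14, 10/7, 23/14, 13/7, 29/14, 16/7, 2.5.
f(17/14) ≈ 1.5584, f(10/7) ≈ 1.6903, f(23/14) ≈ 1.8127, f(13/7) ≈ 1.9272, f(29/14) ≈ 2.0354, f(16/7) ≈ 2.1381, f(2.5) ≈ 2.2361.
Sum = Δu · [f(17/14) + f(10/7) + f(23/14) + ...].
Sum ≈ 2.8710.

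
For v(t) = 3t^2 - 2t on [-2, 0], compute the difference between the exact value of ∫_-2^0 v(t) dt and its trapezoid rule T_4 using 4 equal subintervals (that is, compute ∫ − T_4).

Exact integral: ∫_-2^0 v(t) dt = 12.
T_4 = 12.25.
Error = 12 − 12.25 = -0.25.

-0.25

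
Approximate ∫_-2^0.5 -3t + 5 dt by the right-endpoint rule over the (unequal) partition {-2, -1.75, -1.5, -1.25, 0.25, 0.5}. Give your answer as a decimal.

Subinterval widths: 0.25, 0.25, 0.25, 1.5, 0.25.
Right endpoints: -1.75, -1.5, -1.25, 0.25, 0.5.
f(-1.75) = 10.25, f(-1.5) = 9.5, f(-1.25) = 8.75, f(0.25) = 4.25, f(0.5) = 3.5.
Sum = Σ Δt_i · f(t_i).
Sum = 14.375.

14.375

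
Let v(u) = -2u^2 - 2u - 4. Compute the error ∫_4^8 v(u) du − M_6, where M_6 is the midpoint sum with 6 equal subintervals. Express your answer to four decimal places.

Exact integral: ∫_4^8 v(u) du ≈ -362.666667.
M_6 ≈ -362.370370.
Error ≈ -362.666667 − (-362.370370) ≈ -0.2963.

-0.2963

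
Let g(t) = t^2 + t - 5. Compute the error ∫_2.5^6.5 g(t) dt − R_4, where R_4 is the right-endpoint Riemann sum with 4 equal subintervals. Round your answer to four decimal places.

Exact integral: ∫_2.5^6.5 g(t) dt ≈ 84.333333.
R_4 = 105.
Error ≈ 84.333333 − 105 ≈ -20.6667.

-20.6667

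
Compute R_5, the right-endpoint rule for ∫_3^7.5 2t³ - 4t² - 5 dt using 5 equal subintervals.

1279.575

Δt = (7.5 − 3)/5 = 0.9.
Right endpoints: 3.9, 4.8, 5.7, 6.6, 7.5.
f(3.9) = 52.798, f(4.8) = 124.024, f(5.7) = 235.426, f(6.6) = 395.752, f(7.5) = 613.75.
Sum = Δt · [f(3.9) + f(4.8) + f(5.7) + f(6.6) + f(7.5)].
Sum = 1279.575.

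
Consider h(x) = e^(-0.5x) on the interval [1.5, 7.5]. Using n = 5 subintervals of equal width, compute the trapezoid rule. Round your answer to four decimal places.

Δx = (7.5 − 1.5)/5 = 1.2.
h(1.5) ≈ 0.4724, h(2.7) ≈ 0.2592, h(3.9) ≈ 0.1423, h(5.1) ≈ 0.0781, h(6.3) ≈ 0.0429, h(7.5) ≈ 0.0235.
T_5 = (Δx/2)·[h(x_0) + 2h(x_1) + ... + 2h(x_{4}) + h(x_5)].
Sum ≈ 0.9245.

0.9245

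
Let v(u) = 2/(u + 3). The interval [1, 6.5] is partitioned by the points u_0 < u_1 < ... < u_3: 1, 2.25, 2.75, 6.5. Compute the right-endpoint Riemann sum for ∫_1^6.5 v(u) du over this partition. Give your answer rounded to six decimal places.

Subinterval widths: 1.25, 0.5, 3.75.
Right endpoints: 2.25, 2.75, 6.5.
v(2.25) = 8/21, v(2.75) = 8/23, v(6.5) = 4/19.
Sum = Σ Δu_i · v(u_i).
Sum ≈ 1.439577.

1.439577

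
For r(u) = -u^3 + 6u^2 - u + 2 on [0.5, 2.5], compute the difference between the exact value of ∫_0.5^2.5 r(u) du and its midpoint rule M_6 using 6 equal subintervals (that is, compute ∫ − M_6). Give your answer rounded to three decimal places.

0.028

Exact integral: ∫_0.5^2.5 r(u) du = 22.25.
M_6 ≈ 22.22222.
Error ≈ 22.25 − 22.22222 ≈ 0.028.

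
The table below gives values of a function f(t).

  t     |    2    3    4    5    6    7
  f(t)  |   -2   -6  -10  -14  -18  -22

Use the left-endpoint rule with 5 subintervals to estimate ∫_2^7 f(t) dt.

-50

Δt = 1.
Sum = 1·[(-2) + (-6) + (-10) + (-14) + (-18)] = -50.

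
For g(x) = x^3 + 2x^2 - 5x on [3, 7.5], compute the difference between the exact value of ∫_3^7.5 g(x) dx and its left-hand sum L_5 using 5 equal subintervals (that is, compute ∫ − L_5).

Exact integral: ∫_3^7.5 g(x) dx = 915.890625.
L_5 = 716.58.
Error = 915.890625 − 716.58 = 199.310625.

199.310625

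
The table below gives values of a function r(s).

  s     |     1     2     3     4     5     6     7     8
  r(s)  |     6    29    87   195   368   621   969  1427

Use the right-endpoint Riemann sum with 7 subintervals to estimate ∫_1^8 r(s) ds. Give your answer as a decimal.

3696

Δs = 1.
Sum = 1·[29 + 87 + 195 + 368 + 621 + 969 + 1427] = 3696.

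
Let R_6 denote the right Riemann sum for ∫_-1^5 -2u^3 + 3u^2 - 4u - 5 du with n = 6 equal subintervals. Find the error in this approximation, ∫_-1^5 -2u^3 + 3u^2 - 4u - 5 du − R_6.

111

Exact integral: ∫_-1^5 f(u) du = -264.
R_6 = -375.
Error = -264 − (-375) = 111.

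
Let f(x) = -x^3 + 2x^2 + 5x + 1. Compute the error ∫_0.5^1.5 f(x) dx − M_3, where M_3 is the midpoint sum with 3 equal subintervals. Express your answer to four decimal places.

Exact integral: ∫_0.5^1.5 f(x) dx ≈ 6.916667.
M_3 ≈ 6.925926.
Error ≈ 6.916667 − 6.925926 ≈ -0.0093.

-0.0093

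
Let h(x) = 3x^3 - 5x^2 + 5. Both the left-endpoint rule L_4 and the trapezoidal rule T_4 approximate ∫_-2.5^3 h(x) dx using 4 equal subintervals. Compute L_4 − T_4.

L_4 ≈ -95.3154297.
T_4 ≈ -16.8544922.
L_4 − T_4 = -78.4609375.

-78.4609375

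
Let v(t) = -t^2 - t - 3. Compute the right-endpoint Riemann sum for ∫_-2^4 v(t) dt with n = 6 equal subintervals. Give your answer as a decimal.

-58

Δt = (4 − (-2))/6 = 1.
Right endpoints: -1, 0, 1, 2, 3, 4.
v(-1) = -3, v(0) = -3, v(1) = -5, v(2) = -9, v(3) = -15, v(4) = -23.
Sum = Δt · [v(-1) + v(0) + v(1) + ...].
Sum = -58.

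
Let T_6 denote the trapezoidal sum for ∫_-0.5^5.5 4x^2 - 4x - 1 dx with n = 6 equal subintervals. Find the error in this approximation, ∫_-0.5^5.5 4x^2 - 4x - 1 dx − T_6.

-4

Exact integral: ∫_-0.5^5.5 f(x) dx = 156.
T_6 = 160.
Error = 156 − 160 = -4.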